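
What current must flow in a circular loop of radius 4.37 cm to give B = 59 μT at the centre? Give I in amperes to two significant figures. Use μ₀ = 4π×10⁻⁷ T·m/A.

At the centre of a circular loop B = μ₀I/(2R), so I = 2RB/μ₀.
With R = 0.0437 m, I = 2 × 0.0437 × 5.90×10⁻⁵ / (4π×10⁻⁷) = 4.10 A.

I ≈ 4.1 A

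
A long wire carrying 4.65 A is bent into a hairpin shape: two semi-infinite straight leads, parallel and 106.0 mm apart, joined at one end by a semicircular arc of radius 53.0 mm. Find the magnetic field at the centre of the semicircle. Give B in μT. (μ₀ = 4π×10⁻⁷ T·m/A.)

B ≈ 45.1 μT

The semicircular arc contributes B_arc = μ₀I·π/(4πR) = μ₀I/(4R) = 2.76×10⁻⁵ T.
Each semi-infinite lead is at perpendicular distance R = 0.053 m from the centre, with the perpendicular foot at its near end, so it contributes μ₀I/(4πR); both point the same way, together 1.75×10⁻⁵ T.
Arc and leads all point the same direction: B = 2.76×10⁻⁵ + 1.75×10⁻⁵ = 4.51×10⁻⁵ T.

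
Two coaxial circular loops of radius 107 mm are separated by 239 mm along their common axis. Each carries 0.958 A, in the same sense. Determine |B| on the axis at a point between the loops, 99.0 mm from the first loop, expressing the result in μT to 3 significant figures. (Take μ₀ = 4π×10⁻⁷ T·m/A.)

Each loop contributes B = μ₀IR²/[2(R²+z²)^(3/2)] on the axis, with z measured from that loop.
Loop 1 (z = 0.099 m): B₁ = 2.22×10⁻⁶ T. Loop 2 (z = 0.14 m): B₂ = 1.26×10⁻⁶ T.
The fields add: B = B₁ + B₂ = 3.48×10⁻⁶ T.

B ≈ 3.48 μT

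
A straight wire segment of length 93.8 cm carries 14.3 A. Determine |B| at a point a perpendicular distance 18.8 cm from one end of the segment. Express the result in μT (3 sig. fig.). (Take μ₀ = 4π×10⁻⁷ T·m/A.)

B ≈ 7.46 μT

For a finite straight segment, B = (μ₀I/4πd)(sinθ₁ + sinθ₂), where θ₁, θ₂ are the angles from the perpendicular to each end.
The perpendicular foot is at one end, so the two end-offsets along the wire are 0 and L = 0.938 m.
sinθ₁ = 0/√(0²+0.188²) = 0.0000; sinθ₂ = 0.938/√(0.938²+0.188²) = 0.9805.
B = (4π×10⁻⁷ × 14.3) / (4π × 0.188) × (0.0000 + 0.9805) = 7.46×10⁻⁶ T.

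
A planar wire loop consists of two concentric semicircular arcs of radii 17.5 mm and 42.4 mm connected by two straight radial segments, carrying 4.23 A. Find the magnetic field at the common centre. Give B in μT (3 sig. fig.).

The radial connectors point toward the centre, so dl × r̂ = 0 and they contribute nothing.
Each semicircle gives μ₀I/(4R): inner arc 7.59×10⁻⁵ T, outer arc 3.13×10⁻⁵ T.
The two arcs carry current in opposite angular senses, so their fields oppose: B = |7.59×10⁻⁵ − 3.13×10⁻⁵| = 4.46×10⁻⁵ T.

B ≈ 44.6 μT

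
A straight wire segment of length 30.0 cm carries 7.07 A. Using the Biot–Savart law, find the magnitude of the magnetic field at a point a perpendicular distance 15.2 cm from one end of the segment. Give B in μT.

For a finite straight segment, B = (μ₀I/4πd)(sinθ₁ + sinθ₂), where θ₁, θ₂ are the angles from the perpendicular to each end.
The perpendicular foot is at one end, so the two end-offsets along the wire are 0 and L = 0.3 m.
sinθ₁ = 0/√(0²+0.152²) = 0.0000; sinθ₂ = 0.3/√(0.3²+0.152²) = 0.8920.
B = (4π×10⁻⁷ × 7.07) / (4π × 0.152) × (0.0000 + 0.8920) = 4.15×10⁻⁶ T.

B ≈ 4.15 μT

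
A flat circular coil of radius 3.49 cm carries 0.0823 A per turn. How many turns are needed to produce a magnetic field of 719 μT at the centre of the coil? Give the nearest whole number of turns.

N = 485

For an N-turn coil, B = Nμ₀I/(2R). A single turn gives B₁ = 1.48×10⁻⁶ T with R = 0.0349 m.
N = B/B₁ = 7.19×10⁻⁴ / 1.48×10⁻⁶ = 485.26.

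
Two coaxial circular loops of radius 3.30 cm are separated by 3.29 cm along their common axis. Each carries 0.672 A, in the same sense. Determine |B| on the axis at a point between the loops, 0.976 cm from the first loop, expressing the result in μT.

Each loop contributes B = μ₀IR²/[2(R²+z²)^(3/2)] on the axis, with z measured from that loop.
Loop 1 (z = 0.00976 m): B₁ = 1.13×10⁻⁵ T. Loop 2 (z = 0.02314 m): B₂ = 7.02×10⁻⁶ T.
The fields add: B = B₁ + B₂ = 1.83×10⁻⁵ T.

B ≈ 18.3 μT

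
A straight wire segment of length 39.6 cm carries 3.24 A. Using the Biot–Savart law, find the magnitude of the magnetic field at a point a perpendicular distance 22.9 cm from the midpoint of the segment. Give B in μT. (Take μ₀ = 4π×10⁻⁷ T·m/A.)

B ≈ 1.85 μT

For a finite straight segment, B = (μ₀I/4πd)(sinθ₁ + sinθ₂), where θ₁, θ₂ are the angles from the perpendicular to each end.
The perpendicular from the point meets the wire at its midpoint, so each end is L/2 = 0.198 m away along the wire.
sinθ₁ = 0.198/√(0.198²+0.229²) = 0.6540; sinθ₂ = 0.198/√(0.198²+0.229²) = 0.6540.
B = (4π×10⁻⁷ × 3.24) / (4π × 0.229) × (0.6540 + 0.6540) = 1.85×10⁻⁶ T.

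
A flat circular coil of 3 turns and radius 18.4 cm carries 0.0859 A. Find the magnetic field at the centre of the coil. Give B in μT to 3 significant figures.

For an N-turn flat coil, B = Nμ₀I/(2R) with R = 0.184 m.
B = 3 × 2.93×10⁻⁷ T = 8.80×10⁻⁷ T.

B ≈ 0.880 μT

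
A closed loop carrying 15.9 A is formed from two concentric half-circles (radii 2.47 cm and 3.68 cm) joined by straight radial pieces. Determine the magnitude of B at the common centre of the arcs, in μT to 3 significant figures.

B ≈ 66.5 μT

The radial connectors point toward the centre, so dl × r̂ = 0 and they contribute nothing.
Each semicircle gives μ₀I/(4R): inner arc 2.02×10⁻⁴ T, outer arc 1.36×10⁻⁴ T.
The two arcs carry current in opposite angular senses, so their fields oppose: B = |2.02×10⁻⁴ − 1.36×10⁻⁴| = 6.65×10⁻⁵ T.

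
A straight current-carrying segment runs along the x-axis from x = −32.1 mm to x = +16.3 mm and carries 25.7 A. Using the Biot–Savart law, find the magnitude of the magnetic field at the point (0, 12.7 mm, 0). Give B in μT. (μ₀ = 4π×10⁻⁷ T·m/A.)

For a finite straight segment, B = (μ₀I/4πd)(sinθ₁ + sinθ₂), where θ₁, θ₂ are the angles from the perpendicular to each end.
The perpendicular distance is d = 0.0127 m; the end-offsets along the wire are a = 0.0321 m and b = 0.0163 m.
sinθ₁ = 0.0321/√(0.0321²+0.0127²) = 0.9299; sinθ₂ = 0.0163/√(0.0163²+0.0127²) = 0.7888.
B = (4π×10⁻⁷ × 25.7) / (4π × 0.0127) × (0.9299 + 0.7888) = 3.48×10⁻⁴ T.

B ≈ 348 μT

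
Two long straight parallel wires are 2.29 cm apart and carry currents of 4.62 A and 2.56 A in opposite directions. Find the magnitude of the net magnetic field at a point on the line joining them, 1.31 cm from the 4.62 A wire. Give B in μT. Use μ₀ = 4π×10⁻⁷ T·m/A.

Each long wire gives B = μ₀I/(2πd). Distances are d₁ = 0.0131 m and d₂ = 0.0098 m.
B₁ = 7.05×10⁻⁵ T, B₂ = 5.22×10⁻⁵ T.
Between antiparallel currents both contributions point the same way, so they add. B = B₁ + B₂ = 7.05×10⁻⁵ + 5.22×10⁻⁵ = 1.23×10⁻⁴ T.

B ≈ 123 μT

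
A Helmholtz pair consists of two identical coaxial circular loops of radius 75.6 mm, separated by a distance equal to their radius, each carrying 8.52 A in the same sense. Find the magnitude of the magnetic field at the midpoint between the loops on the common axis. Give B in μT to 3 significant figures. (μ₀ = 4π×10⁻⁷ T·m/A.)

B ≈ 101 μT

Each loop contributes B = μ₀IR²/[2(R²+z²)^(3/2)] on the axis, with z measured from that loop.
Loop 1 (z = 0.0378 m): B₁ = 5.07×10⁻⁵ T. Loop 2 (z = 0.0378 m): B₂ = 5.07×10⁻⁵ T.
The fields add: B = B₁ + B₂ = 1.01×10⁻⁴ T.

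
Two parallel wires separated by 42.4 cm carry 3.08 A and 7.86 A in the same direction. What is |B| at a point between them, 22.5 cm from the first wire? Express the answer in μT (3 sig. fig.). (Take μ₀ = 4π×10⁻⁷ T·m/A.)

B ≈ 5.16 μT

Each long wire gives B = μ₀I/(2πd). Distances are d₁ = 0.225 m and d₂ = 0.199 m.
B₁ = 2.74×10⁻⁶ T, B₂ = 7.90×10⁻⁶ T.
Between parallel currents the two contributions point in opposite directions, so they subtract. B = |B₁ − B₂| = |2.74×10⁻⁶ − 7.90×10⁻⁶| = 5.16×10⁻⁶ T.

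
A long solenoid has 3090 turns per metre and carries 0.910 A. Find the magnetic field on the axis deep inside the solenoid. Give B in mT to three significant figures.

Inside a long solenoid, B = μ₀nI with n = 3090 turns/m.
B = 4π×10⁻⁷ × 3090 × 0.910 = 3.53×10⁻³ T.

B ≈ 3.53 mT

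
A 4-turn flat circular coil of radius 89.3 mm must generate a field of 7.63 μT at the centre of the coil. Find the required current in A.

For an N-turn coil, B = Nμ₀I/(2R) with R = 0.0893 m, so I = 2RB/(Nμ₀) = 2 × 0.0893 × 7.63×10⁻⁶ / (4 × 4π×10⁻⁷) = 0.271 A.

I ≈ 0.271 A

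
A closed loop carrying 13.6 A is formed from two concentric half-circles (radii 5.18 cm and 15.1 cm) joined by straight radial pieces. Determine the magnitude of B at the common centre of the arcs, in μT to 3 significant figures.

The radial connectors point toward the centre, so dl × r̂ = 0 and they contribute nothing.
Each semicircle gives μ₀I/(4R): inner arc 8.25×10⁻⁵ T, outer arc 2.83×10⁻⁵ T.
The two arcs carry current in opposite angular senses, so their fields oppose: B = |8.25×10⁻⁵ − 2.83×10⁻⁵| = 5.42×10⁻⁵ T.

B ≈ 54.2 μT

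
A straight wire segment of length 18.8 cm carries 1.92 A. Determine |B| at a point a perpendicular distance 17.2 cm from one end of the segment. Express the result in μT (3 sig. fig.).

For a finite straight segment, B = (μ₀I/4πd)(sinθ₁ + sinθ₂), where θ₁, θ₂ are the angles from the perpendicular to each end.
The perpendicular foot is at one end, so the two end-offsets along the wire are 0 and L = 0.188 m.
sinθ₁ = 0/√(0²+0.172²) = 0.0000; sinθ₂ = 0.188/√(0.188²+0.172²) = 0.7378.
B = (4π×10⁻⁷ × 1.92) / (4π × 0.172) × (0.0000 + 0.7378) = 8.24×10⁻⁷ T.

B ≈ 0.824 μT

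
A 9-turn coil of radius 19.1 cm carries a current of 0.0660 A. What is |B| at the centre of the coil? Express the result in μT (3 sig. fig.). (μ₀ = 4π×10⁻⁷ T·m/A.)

B ≈ 1.95 μT

For an N-turn flat coil, B = Nμ₀I/(2R) with R = 0.191 m.
B = 9 × 2.17×10⁻⁷ T = 1.95×10⁻⁶ T.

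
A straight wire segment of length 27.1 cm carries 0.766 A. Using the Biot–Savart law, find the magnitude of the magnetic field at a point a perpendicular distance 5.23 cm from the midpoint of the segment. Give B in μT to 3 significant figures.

B ≈ 2.73 μT

For a finite straight segment, B = (μ₀I/4πd)(sinθ₁ + sinθ₂), where θ₁, θ₂ are the angles from the perpendicular to each end.
The perpendicular from the point meets the wire at its midpoint, so each end is L/2 = 0.1355 m away along the wire.
sinθ₁ = 0.1355/√(0.1355²+0.0523²) = 0.9329; sinθ₂ = 0.1355/√(0.1355²+0.0523²) = 0.9329.
B = (4π×10⁻⁷ × 0.766) / (4π × 0.0523) × (0.9329 + 0.9329) = 2.73×10⁻⁶ T.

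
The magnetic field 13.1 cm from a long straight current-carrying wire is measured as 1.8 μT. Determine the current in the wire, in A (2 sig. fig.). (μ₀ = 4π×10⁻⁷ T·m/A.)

I ≈ 1.2 A

For a long straight wire B = μ₀I/(2πd), so I = 2πdB/μ₀.
I = 2π × 0.131 × 1.80×10⁻⁶ / (4π×10⁻⁷) = 1.18 A.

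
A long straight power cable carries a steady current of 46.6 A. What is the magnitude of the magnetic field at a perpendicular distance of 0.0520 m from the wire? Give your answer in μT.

For an infinitely long straight wire, B = μ₀I/(2πd).
B = (4π×10⁻⁷ × 46.6) / (2π × 0.052) = 1.79×10⁻⁴ T.

B ≈ 179 μT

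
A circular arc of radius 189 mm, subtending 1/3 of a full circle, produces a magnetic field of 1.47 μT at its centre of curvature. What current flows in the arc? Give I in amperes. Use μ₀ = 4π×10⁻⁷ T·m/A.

For a circular arc, B = μ₀Iφ/(4πR) with φ in radians; here φ = 2.094 rad.
So I = 4πRB/(μ₀φ) = 4π × 0.189 × 1.47×10⁻⁶ / (4π×10⁻⁷ × 2.094) = 1.33 A.

I ≈ 1.33 A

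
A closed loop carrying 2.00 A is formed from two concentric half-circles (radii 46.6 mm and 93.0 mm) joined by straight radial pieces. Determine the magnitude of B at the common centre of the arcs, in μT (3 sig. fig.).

The radial connectors point toward the centre, so dl × r̂ = 0 and they contribute nothing.
Each semicircle gives μ₀I/(4R): inner arc 1.35×10⁻⁵ T, outer arc 6.76×10⁻⁶ T.
The two arcs carry current in opposite angular senses, so their fields oppose: B = |1.35×10⁻⁵ − 6.76×10⁻⁶| = 6.73×10⁻⁶ T.

B ≈ 6.73 μT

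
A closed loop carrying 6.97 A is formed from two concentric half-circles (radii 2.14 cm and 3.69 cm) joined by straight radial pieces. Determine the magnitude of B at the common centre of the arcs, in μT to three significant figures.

B ≈ 43.0 μT

The radial connectors point toward the centre, so dl × r̂ = 0 and they contribute nothing.
Each semicircle gives μ₀I/(4R): inner arc 1.02×10⁻⁴ T, outer arc 5.93×10⁻⁵ T.
The two arcs carry current in opposite angular senses, so their fields oppose: B = |1.02×10⁻⁴ − 5.93×10⁻⁵| = 4.30×10⁻⁵ T.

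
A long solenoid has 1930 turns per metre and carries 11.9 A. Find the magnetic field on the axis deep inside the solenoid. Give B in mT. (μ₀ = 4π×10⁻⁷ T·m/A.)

B ≈ 28.9 mT

Inside a long solenoid, B = μ₀nI with n = 1930 turns/m.
B = 4π×10⁻⁷ × 1930 × 11.9 = 2.89×10⁻² T.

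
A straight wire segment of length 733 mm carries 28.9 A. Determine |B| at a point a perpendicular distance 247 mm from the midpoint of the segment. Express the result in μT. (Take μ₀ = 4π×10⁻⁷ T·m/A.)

For a finite straight segment, B = (μ₀I/4πd)(sinθ₁ + sinθ₂), where θ₁, θ₂ are the angles from the perpendicular to each end.
The perpendicular from the point meets the wire at its midpoint, so each end is L/2 = 0.3665 m away along the wire.
sinθ₁ = 0.3665/√(0.3665²+0.247²) = 0.8293; sinθ₂ = 0.3665/√(0.3665²+0.247²) = 0.8293.
B = (4π×10⁻⁷ × 28.9) / (4π × 0.247) × (0.8293 + 0.8293) = 1.94×10⁻⁵ T.

B ≈ 19.4 μT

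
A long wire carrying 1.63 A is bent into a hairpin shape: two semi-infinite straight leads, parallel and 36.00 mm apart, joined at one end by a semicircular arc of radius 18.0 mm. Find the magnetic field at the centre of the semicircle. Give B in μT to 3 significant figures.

B ≈ 46.6 μT

The semicircular arc contributes B_arc = μ₀I·π/(4πR) = μ₀I/(4R) = 2.84×10⁻⁵ T.
Each semi-infinite lead is at perpendicular distance R = 0.018 m from the centre, with the perpendicular foot at its near end, so it contributes μ₀I/(4πR); both point the same way, together 1.81×10⁻⁵ T.
Arc and leads all point the same direction: B = 2.84×10⁻⁵ + 1.81×10⁻⁵ = 4.66×10⁻⁵ T.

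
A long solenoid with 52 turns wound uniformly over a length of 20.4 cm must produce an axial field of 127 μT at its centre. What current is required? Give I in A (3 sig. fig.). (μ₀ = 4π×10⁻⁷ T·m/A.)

I ≈ 0.396 A

Inside a long solenoid B = μ₀nI with n = 254.9 m⁻¹, so I = B/(μ₀n).
I = 1.27×10⁻⁴ / (4π×10⁻⁷ × 254.9) = 0.396 A.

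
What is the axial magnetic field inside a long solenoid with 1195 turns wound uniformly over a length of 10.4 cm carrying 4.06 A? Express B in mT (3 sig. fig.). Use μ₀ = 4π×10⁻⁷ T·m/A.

Inside a long solenoid, B = μ₀nI with n = 1.149×10⁴ turns/m.
B = 4π×10⁻⁷ × 1.149×10⁴ × 4.06 = 5.86×10⁻² T.

B ≈ 58.6 mT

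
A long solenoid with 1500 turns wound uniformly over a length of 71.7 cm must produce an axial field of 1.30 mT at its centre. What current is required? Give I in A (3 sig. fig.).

I ≈ 0.494 A

Inside a long solenoid B = μ₀nI with n = 2092 m⁻¹, so I = B/(μ₀n).
I = 1.30×10⁻³ / (4π×10⁻⁷ × 2092) = 0.494 A.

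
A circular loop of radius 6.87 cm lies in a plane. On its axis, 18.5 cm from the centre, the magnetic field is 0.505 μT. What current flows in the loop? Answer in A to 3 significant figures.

On the axis of a loop, B = μ₀IR²/[2(R²+z²)^(3/2)], so I = 2B(R²+z²)^(3/2)/(μ₀R²).
R² + z² = 0.00472 + 0.03422 = 0.03894 m²; raised to 3/2 gives 7.69×10⁻³ m³.
I = 2 × 5.05×10⁻⁷ × 7.69×10⁻³ / (1.26×10⁻⁶ × 0.00472) = 1.31 A.

I ≈ 1.31 A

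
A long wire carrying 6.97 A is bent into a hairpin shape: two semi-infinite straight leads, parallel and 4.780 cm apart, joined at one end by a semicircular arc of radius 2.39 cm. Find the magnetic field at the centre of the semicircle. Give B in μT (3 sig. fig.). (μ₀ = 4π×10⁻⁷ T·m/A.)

B ≈ 150 μT

The semicircular arc contributes B_arc = μ₀I·π/(4πR) = μ₀I/(4R) = 9.16×10⁻⁵ T.
Each semi-infinite lead is at perpendicular distance R = 0.0239 m from the centre, with the perpendicular foot at its near end, so it contributes μ₀I/(4πR); both point the same way, together 5.83×10⁻⁵ T.
Arc and leads all point the same direction: B = 9.16×10⁻⁵ + 5.83×10⁻⁵ = 1.50×10⁻⁴ T.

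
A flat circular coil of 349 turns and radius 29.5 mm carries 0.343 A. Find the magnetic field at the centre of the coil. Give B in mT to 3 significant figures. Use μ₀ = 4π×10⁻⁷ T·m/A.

B ≈ 2.55 mT

For an N-turn flat coil, B = Nμ₀I/(2R) with R = 0.0295 m.
B = 349 × 7.31×10⁻⁶ T = 2.55×10⁻³ T.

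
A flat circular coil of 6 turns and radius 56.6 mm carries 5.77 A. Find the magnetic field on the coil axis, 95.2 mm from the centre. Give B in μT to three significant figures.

B ≈ 51.3 μT

For an N-turn flat coil, B = Nμ₀IR²/[2(R²+z²)^(3/2)] with R = 0.0566 m, z = 0.0952 m.
B = 6 × 8.55×10⁻⁶ T = 5.13×10⁻⁵ T.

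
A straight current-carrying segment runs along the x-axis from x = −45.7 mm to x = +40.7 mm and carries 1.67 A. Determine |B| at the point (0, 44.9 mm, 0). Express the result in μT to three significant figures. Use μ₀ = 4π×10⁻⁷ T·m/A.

For a finite straight segment, B = (μ₀I/4πd)(sinθ₁ + sinθ₂), where θ₁, θ₂ are the angles from the perpendicular to each end.
The perpendicular distance is d = 0.0449 m; the end-offsets along the wire are a = 0.0457 m and b = 0.0407 m.
sinθ₁ = 0.0457/√(0.0457²+0.0449²) = 0.7133; sinθ₂ = 0.0407/√(0.0407²+0.0449²) = 0.6716.
B = (4π×10⁻⁷ × 1.67) / (4π × 0.0449) × (0.7133 + 0.6716) = 5.15×10⁻⁶ T.

B ≈ 5.15 μT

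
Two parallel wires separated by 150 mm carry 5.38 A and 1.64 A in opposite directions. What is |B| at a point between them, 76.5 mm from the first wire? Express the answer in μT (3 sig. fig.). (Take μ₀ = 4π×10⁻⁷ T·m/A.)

Each long wire gives B = μ₀I/(2πd). Distances are d₁ = 0.0765 m and d₂ = 0.0735 m.
B₁ = 1.41×10⁻⁵ T, B₂ = 4.46×10⁻⁶ T.
Between antiparallel currents both contributions point the same way, so they add. B = B₁ + B₂ = 1.41×10⁻⁵ + 4.46×10⁻⁶ = 1.85×10⁻⁵ T.

B ≈ 18.5 μT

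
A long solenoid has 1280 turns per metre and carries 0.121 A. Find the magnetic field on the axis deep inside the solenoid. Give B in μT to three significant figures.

B ≈ 195 μT

Inside a long solenoid, B = μ₀nI with n = 1280 turns/m.
B = 4π×10⁻⁷ × 1280 × 0.121 = 1.95×10⁻⁴ T.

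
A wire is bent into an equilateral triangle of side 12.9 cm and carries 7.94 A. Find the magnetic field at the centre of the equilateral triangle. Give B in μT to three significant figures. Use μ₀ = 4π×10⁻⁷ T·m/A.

Each side is a finite straight segment at perpendicular distance d = a/(2 tan(π/3)) = 0.03724 m from the centre, with end-angles ±π/3.
One side contributes B₁ = (μ₀I/4πd)·2 sin(π/3) = 3.69×10⁻⁵ T.
All 3 sides add in the same direction: B = 3 × 3.69×10⁻⁵ = 1.11×10⁻⁴ T.

B ≈ 111 μT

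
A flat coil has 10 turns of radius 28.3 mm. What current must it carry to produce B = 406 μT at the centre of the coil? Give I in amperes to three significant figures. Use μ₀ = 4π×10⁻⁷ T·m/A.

I ≈ 1.83 A

For an N-turn coil, B = Nμ₀I/(2R) with R = 0.0283 m, so I = 2RB/(Nμ₀) = 2 × 0.0283 × 4.06×10⁻⁴ / (10 × 4π×10⁻⁷) = 1.83 A.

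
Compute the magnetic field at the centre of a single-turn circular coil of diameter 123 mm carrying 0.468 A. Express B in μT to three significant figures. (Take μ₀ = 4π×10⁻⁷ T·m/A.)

At the centre of a circular loop the Biot–Savart law gives B = μ₀I/(2R) (so R = 0.0615 m).
B = (4π×10⁻⁷ × 0.468) / (2 × 0.0615) = 4.78×10⁻⁶ T.

B ≈ 4.78 μT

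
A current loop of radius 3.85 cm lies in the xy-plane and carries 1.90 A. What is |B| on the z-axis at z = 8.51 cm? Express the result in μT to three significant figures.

On the axis of a circular loop, B = μ₀IR² / [2(R²+z²)^(3/2)].
R² + z² = (0.0385)² + (0.0851)² = 0.008724 m², and (R²+z²)^(3/2) = 8.15×10⁻⁴ m³.
B = (4π×10⁻⁷ × 1.90 × 0.001482) / (2 × 8.15×10⁻⁴) = 2.17×10⁻⁶ T.

B ≈ 2.17 μT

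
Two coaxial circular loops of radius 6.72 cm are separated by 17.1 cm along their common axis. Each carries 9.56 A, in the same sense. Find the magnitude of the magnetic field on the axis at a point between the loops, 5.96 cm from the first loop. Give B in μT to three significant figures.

B ≈ 49.7 μT

Each loop contributes B = μ₀IR²/[2(R²+z²)^(3/2)] on the axis, with z measured from that loop.
Loop 1 (z = 0.0596 m): B₁ = 3.74×10⁻⁵ T. Loop 2 (z = 0.1114 m): B₂ = 1.23×10⁻⁵ T.
The fields add: B = B₁ + B₂ = 4.97×10⁻⁵ T.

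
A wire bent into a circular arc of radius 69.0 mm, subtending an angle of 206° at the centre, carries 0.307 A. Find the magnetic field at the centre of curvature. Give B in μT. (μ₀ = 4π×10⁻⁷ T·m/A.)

The Biot–Savart field of a circular arc at its centre is B = μ₀Iφ/(4πR), with φ = 3.595 rad.
B = (4π×10⁻⁷ × 0.307 × 3.595) / (4π × 0.069) = 1.60×10⁻⁶ T.

B ≈ 1.60 μT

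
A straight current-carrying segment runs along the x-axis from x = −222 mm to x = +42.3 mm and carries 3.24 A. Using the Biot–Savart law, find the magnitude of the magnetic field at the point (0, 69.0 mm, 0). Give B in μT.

For a finite straight segment, B = (μ₀I/4πd)(sinθ₁ + sinθ₂), where θ₁, θ₂ are the angles from the perpendicular to each end.
The perpendicular distance is d = 0.069 m; the end-offsets along the wire are a = 0.222 m and b = 0.0423 m.
sinθ₁ = 0.222/√(0.222²+0.069²) = 0.9549; sinθ₂ = 0.0423/√(0.0423²+0.069²) = 0.5226.
B = (4π×10⁻⁷ × 3.24) / (4π × 0.069) × (0.9549 + 0.5226) = 6.94×10⁻⁶ T.

B ≈ 6.94 μT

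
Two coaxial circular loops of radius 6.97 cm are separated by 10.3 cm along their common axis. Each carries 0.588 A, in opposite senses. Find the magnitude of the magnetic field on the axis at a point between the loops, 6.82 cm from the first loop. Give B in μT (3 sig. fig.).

Each loop contributes B = μ₀IR²/[2(R²+z²)^(3/2)] on the axis, with z measured from that loop.
Loop 1 (z = 0.0682 m): B₁ = 1.94×10⁻⁶ T. Loop 2 (z = 0.0348 m): B₂ = 3.80×10⁻⁶ T.
The fields oppose: B = |B₁ − B₂| = 1.86×10⁻⁶ T.

B ≈ 1.86 μT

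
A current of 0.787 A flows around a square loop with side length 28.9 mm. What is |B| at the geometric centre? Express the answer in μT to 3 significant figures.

Each side is a finite straight segment at perpendicular distance d = a/(2 tan(π/4)) = 0.01445 m from the centre, with end-angles ±π/4.
One side contributes B₁ = (μ₀I/4πd)·2 sin(π/4) = 7.70×10⁻⁶ T.
All 4 sides add in the same direction: B = 4 × 7.70×10⁻⁶ = 3.08×10⁻⁵ T.

B ≈ 30.8 μT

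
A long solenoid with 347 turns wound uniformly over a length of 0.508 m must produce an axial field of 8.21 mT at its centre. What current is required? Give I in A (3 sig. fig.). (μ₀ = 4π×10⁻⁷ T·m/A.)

I ≈ 9.56 A

Inside a long solenoid B = μ₀nI with n = 683.1 m⁻¹, so I = B/(μ₀n).
I = 8.21×10⁻³ / (4π×10⁻⁷ × 683.1) = 9.56 A.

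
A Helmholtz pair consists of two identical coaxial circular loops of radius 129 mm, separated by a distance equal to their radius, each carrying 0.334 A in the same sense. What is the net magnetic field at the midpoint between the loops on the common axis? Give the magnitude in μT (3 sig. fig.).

Each loop contributes B = μ₀IR²/[2(R²+z²)^(3/2)] on the axis, with z measured from that loop.
Loop 1 (z = 0.0645 m): B₁ = 1.16×10⁻⁶ T. Loop 2 (z = 0.0645 m): B₂ = 1.16×10⁻⁶ T.
The fields add: B = B₁ + B₂ = 2.33×10⁻⁶ T.

B ≈ 2.33 μT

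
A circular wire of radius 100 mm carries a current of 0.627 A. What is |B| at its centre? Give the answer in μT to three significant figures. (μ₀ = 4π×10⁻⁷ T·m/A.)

B ≈ 3.94 μT

At the centre of a circular loop the Biot–Savart law gives B = μ₀I/(2R).
B = (4π×10⁻⁷ × 0.627) / (2 × 0.1) = 3.94×10⁻⁶ T.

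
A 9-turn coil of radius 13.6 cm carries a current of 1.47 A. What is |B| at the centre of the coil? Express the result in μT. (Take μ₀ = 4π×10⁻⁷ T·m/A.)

B ≈ 61.1 μT

For an N-turn flat coil, B = Nμ₀I/(2R) with R = 0.136 m.
B = 9 × 6.79×10⁻⁶ T = 6.11×10⁻⁵ T.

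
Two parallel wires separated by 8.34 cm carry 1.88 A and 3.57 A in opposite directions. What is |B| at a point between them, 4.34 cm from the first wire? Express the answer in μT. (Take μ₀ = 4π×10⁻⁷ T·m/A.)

Each long wire gives B = μ₀I/(2πd). Distances are d₁ = 0.0434 m and d₂ = 0.04 m.
B₁ = 8.66×10⁻⁶ T, B₂ = 1.78×10⁻⁵ T.
Between antiparallel currents both contributions point the same way, so they add. B = B₁ + B₂ = 8.66×10⁻⁶ + 1.78×10⁻⁵ = 2.65×10⁻⁵ T.

B ≈ 26.5 μT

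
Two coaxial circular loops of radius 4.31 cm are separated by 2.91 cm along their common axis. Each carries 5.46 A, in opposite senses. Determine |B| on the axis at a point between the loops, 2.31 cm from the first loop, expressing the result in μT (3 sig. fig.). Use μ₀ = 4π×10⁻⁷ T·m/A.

B ≈ 22.8 μT

Each loop contributes B = μ₀IR²/[2(R²+z²)^(3/2)] on the axis, with z measured from that loop.
Loop 1 (z = 0.0231 m): B₁ = 5.45×10⁻⁵ T. Loop 2 (z = 0.006 m): B₂ = 7.73×10⁻⁵ T.
The fields oppose: B = |B₁ − B₂| = 2.28×10⁻⁵ T.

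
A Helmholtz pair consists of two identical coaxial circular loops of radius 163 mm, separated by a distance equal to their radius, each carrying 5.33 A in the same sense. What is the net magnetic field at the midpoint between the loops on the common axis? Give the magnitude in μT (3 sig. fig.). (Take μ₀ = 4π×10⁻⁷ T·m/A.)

Each loop contributes B = μ₀IR²/[2(R²+z²)^(3/2)] on the axis, with z measured from that loop.
Loop 1 (z = 0.0815 m): B₁ = 1.47×10⁻⁵ T. Loop 2 (z = 0.0815 m): B₂ = 1.47×10⁻⁵ T.
The fields add: B = B₁ + B₂ = 2.94×10⁻⁵ T.

B ≈ 29.4 μT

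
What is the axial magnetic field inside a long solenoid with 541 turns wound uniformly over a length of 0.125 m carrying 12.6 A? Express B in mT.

B ≈ 68.5 mT

Inside a long solenoid, B = μ₀nI with n = 4328 turns/m.
B = 4π×10⁻⁷ × 4328 × 12.6 = 6.85×10⁻² T.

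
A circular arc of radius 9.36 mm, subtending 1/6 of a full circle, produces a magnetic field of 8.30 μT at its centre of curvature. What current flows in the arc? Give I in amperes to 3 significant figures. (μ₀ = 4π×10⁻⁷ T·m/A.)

I ≈ 0.742 A

For a circular arc, B = μ₀Iφ/(4πR) with φ in radians; here φ = 1.047 rad.
So I = 4πRB/(μ₀φ) = 4π × 0.00936 × 8.30×10⁻⁶ / (4π×10⁻⁷ × 1.047) = 0.742 A.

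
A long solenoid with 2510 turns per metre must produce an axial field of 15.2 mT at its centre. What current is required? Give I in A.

I ≈ 4.82 A

Inside a long solenoid B = μ₀nI with n = 2510 m⁻¹, so I = B/(μ₀n).
I = 1.52×10⁻² / (4π×10⁻⁷ × 2510) = 4.82 A.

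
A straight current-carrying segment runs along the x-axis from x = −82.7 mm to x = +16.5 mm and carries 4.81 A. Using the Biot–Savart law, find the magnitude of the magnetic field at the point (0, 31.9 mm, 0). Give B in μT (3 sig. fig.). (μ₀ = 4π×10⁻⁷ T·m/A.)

For a finite straight segment, B = (μ₀I/4πd)(sinθ₁ + sinθ₂), where θ₁, θ₂ are the angles from the perpendicular to each end.
The perpendicular distance is d = 0.0319 m; the end-offsets along the wire are a = 0.0827 m and b = 0.0165 m.
sinθ₁ = 0.0827/√(0.0827²+0.0319²) = 0.9330; sinθ₂ = 0.0165/√(0.0165²+0.0319²) = 0.4594.
B = (4π×10⁻⁷ × 4.81) / (4π × 0.0319) × (0.9330 + 0.4594) = 2.10×10⁻⁵ T.

B ≈ 21.0 μT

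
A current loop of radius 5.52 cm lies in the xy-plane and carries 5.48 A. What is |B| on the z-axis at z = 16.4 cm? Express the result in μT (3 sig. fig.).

B ≈ 2.02 μT

On the axis of a circular loop, B = μ₀IR² / [2(R²+z²)^(3/2)].
R² + z² = (0.0552)² + (0.164)² = 0.02994 m², and (R²+z²)^(3/2) = 5.18×10⁻³ m³.
B = (4π×10⁻⁷ × 5.48 × 0.003047) / (2 × 5.18×10⁻³) = 2.02×10⁻⁶ T.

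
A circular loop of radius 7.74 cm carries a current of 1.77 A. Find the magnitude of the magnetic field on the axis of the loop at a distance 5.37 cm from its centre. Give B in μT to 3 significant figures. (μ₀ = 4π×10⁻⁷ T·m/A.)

B ≈ 7.97 μT

On the axis of a circular loop, B = μ₀IR² / [2(R²+z²)^(3/2)].
R² + z² = (0.0774)² + (0.0537)² = 0.008874 m², and (R²+z²)^(3/2) = 8.36×10⁻⁴ m³.
B = (4π×10⁻⁷ × 1.77 × 0.005991) / (2 × 8.36×10⁻⁴) = 7.97×10⁻⁶ T.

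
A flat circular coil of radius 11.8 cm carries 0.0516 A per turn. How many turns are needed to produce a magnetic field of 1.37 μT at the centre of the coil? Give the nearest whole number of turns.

For an N-turn coil, B = Nμ₀I/(2R). A single turn gives B₁ = 2.75×10⁻⁷ T with R = 0.118 m.
N = B/B₁ = 1.37×10⁻⁶ / 2.75×10⁻⁷ = 4.99.

N = 5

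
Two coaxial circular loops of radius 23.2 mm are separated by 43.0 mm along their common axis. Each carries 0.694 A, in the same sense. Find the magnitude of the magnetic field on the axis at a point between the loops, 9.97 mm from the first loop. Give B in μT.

B ≈ 18.1 μT

Each loop contributes B = μ₀IR²/[2(R²+z²)^(3/2)] on the axis, with z measured from that loop.
Loop 1 (z = 0.00997 m): B₁ = 1.46×10⁻⁵ T. Loop 2 (z = 0.03303 m): B₂ = 3.57×10⁻⁶ T.
The fields add: B = B₁ + B₂ = 1.81×10⁻⁵ T.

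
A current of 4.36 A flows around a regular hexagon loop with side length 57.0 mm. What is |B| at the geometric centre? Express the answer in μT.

Each side is a finite straight segment at perpendicular distance d = a/(2 tan(π/6)) = 0.04936 m from the centre, with end-angles ±π/6.
One side contributes B₁ = (μ₀I/4πd)·2 sin(π/6) = 8.83×10⁻⁶ T.
All 6 sides add in the same direction: B = 6 × 8.83×10⁻⁶ = 5.30×10⁻⁵ T.

B ≈ 53.0 μT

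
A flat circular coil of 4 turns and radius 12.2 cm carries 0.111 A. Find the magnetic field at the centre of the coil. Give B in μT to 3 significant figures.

For an N-turn flat coil, B = Nμ₀I/(2R) with R = 0.122 m.
B = 4 × 5.72×10⁻⁷ T = 2.29×10⁻⁶ T.

B ≈ 2.29 μT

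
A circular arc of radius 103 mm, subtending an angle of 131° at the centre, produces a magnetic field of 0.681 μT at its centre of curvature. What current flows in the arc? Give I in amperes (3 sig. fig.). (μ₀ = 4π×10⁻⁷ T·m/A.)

For a circular arc, B = μ₀Iφ/(4πR) with φ in radians; here φ = 2.286 rad.
So I = 4πRB/(μ₀φ) = 4π × 0.103 × 6.81×10⁻⁷ / (4π×10⁻⁷ × 2.286) = 0.307 A.

I ≈ 0.307 A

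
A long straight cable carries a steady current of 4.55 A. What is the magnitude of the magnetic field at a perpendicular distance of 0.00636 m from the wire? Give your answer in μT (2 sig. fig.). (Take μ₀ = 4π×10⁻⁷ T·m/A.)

For an infinitely long straight wire, B = μ₀I/(2πd).
B = (4π×10⁻⁷ × 4.55) / (2π × 0.00636) = 1.43×10⁻⁴ T.

B ≈ 140 μT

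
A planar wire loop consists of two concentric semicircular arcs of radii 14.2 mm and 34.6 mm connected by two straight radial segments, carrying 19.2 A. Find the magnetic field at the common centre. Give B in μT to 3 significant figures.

B ≈ 250 μT

The radial connectors point toward the centre, so dl × r̂ = 0 and they contribute nothing.
Each semicircle gives μ₀I/(4R): inner arc 4.25×10⁻⁴ T, outer arc 1.74×10⁻⁴ T.
The two arcs carry current in opposite angular senses, so their fields oppose: B = |4.25×10⁻⁴ − 1.74×10⁻⁴| = 2.50×10⁻⁴ T.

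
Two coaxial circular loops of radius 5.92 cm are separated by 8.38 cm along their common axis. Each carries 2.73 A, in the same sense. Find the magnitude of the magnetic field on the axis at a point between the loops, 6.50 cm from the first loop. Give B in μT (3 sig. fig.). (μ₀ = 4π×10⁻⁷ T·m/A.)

B ≈ 33.9 μT

Each loop contributes B = μ₀IR²/[2(R²+z²)^(3/2)] on the axis, with z measured from that loop.
Loop 1 (z = 0.065 m): B₁ = 8.85×10⁻⁶ T. Loop 2 (z = 0.0188 m): B₂ = 2.51×10⁻⁵ T.
The fields add: B = B₁ + B₂ = 3.39×10⁻⁵ T.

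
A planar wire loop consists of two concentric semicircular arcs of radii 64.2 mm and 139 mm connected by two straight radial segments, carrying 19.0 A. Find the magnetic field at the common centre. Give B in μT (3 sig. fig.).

The radial connectors point toward the centre, so dl × r̂ = 0 and they contribute nothing.
Each semicircle gives μ₀I/(4R): inner arc 9.30×10⁻⁵ T, outer arc 4.29×10⁻⁵ T.
The two arcs carry current in opposite angular senses, so their fields oppose: B = |9.30×10⁻⁵ − 4.29×10⁻⁵| = 5.00×10⁻⁵ T.

B ≈ 50.0 μT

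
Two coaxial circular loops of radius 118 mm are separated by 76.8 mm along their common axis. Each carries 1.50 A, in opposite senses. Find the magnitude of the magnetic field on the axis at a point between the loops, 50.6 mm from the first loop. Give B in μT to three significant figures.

Each loop contributes B = μ₀IR²/[2(R²+z²)^(3/2)] on the axis, with z measured from that loop.
Loop 1 (z = 0.0506 m): B₁ = 6.20×10⁻⁶ T. Loop 2 (z = 0.0262 m): B₂ = 7.43×10⁻⁶ T.
The fields oppose: B = |B₁ − B₂| = 1.23×10⁻⁶ T.

B ≈ 1.23 μT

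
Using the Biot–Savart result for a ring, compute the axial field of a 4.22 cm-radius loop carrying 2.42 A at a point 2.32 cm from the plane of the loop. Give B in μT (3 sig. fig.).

B ≈ 24.2 μT

On the axis of a circular loop, B = μ₀IR² / [2(R²+z²)^(3/2)].
R² + z² = (0.0422)² + (0.0232)² = 0.002319 m², and (R²+z²)^(3/2) = 1.12×10⁻⁴ m³.
B = (4π×10⁻⁷ × 2.42 × 0.001781) / (2 × 1.12×10⁻⁴) = 2.42×10⁻⁵ T.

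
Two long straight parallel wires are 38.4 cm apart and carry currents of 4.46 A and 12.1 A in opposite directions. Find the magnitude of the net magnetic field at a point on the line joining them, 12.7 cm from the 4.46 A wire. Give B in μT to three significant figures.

Each long wire gives B = μ₀I/(2πd). Distances are d₁ = 0.127 m and d₂ = 0.257 m.
B₁ = 7.02×10⁻⁶ T, B₂ = 9.42×10⁻⁶ T.
Between antiparallel currents both contributions point the same way, so they add. B = B₁ + B₂ = 7.02×10⁻⁶ + 9.42×10⁻⁶ = 1.64×10⁻⁵ T.

B ≈ 16.4 μT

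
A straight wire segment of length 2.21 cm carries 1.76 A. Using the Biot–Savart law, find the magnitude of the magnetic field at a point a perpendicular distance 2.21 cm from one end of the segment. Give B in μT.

For a finite straight segment, B = (μ₀I/4πd)(sinθ₁ + sinθ₂), where θ₁, θ₂ are the angles from the perpendicular to each end.
The perpendicular foot is at one end, so the two end-offsets along the wire are 0 and L = 0.0221 m.
sinθ₁ = 0/√(0²+0.0221²) = 0.0000; sinθ₂ = 0.0221/√(0.0221²+0.0221²) = 0.7071.
B = (4π×10⁻⁷ × 1.76) / (4π × 0.0221) × (0.0000 + 0.7071) = 5.63×10⁻⁶ T.

B ≈ 5.63 μT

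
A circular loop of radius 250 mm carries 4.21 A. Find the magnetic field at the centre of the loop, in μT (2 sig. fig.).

B ≈ 11 μT

At the centre of a circular loop the Biot–Savart law gives B = μ₀I/(2R).
B = (4π×10⁻⁷ × 4.21) / (2 × 0.25) = 1.06×10⁻⁵ T.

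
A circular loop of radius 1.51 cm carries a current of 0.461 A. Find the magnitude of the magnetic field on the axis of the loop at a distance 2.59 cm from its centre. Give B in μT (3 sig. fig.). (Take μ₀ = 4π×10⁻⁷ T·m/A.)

B ≈ 2.45 μT

On the axis of a circular loop, B = μ₀IR² / [2(R²+z²)^(3/2)].
R² + z² = (0.0151)² + (0.0259)² = 0.0008988 m², and (R²+z²)^(3/2) = 2.69×10⁻⁵ m³.
B = (4π×10⁻⁷ × 0.461 × 0.000228) / (2 × 2.69×10⁻⁵) = 2.45×10⁻⁶ T.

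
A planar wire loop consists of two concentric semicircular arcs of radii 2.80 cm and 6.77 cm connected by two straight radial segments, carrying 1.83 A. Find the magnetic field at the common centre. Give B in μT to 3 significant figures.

The radial connectors point toward the centre, so dl × r̂ = 0 and they contribute nothing.
Each semicircle gives μ₀I/(4R): inner arc 2.05×10⁻⁵ T, outer arc 8.49×10⁻⁶ T.
The two arcs carry current in opposite angular senses, so their fields oppose: B = |2.05×10⁻⁵ − 8.49×10⁻⁶| = 1.20×10⁻⁵ T.

B ≈ 12.0 μT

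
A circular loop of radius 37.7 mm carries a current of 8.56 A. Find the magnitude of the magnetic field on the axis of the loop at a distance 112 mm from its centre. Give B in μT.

B ≈ 4.63 μT

On the axis of a circular loop, B = μ₀IR² / [2(R²+z²)^(3/2)].
R² + z² = (0.0377)² + (0.112)² = 0.01397 m², and (R²+z²)^(3/2) = 1.65×10⁻³ m³.
B = (4π×10⁻⁷ × 8.56 × 0.001421) / (2 × 1.65×10⁻³) = 4.63×10⁻⁶ T.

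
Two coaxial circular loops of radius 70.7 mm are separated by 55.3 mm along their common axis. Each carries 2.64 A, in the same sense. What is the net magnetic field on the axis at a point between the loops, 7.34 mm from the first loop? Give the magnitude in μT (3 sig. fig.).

Each loop contributes B = μ₀IR²/[2(R²+z²)^(3/2)] on the axis, with z measured from that loop.
Loop 1 (z = 0.00734 m): B₁ = 2.31×10⁻⁵ T. Loop 2 (z = 0.04796 m): B₂ = 1.33×10⁻⁵ T.
The fields add: B = B₁ + B₂ = 3.64×10⁻⁵ T.

B ≈ 36.4 μT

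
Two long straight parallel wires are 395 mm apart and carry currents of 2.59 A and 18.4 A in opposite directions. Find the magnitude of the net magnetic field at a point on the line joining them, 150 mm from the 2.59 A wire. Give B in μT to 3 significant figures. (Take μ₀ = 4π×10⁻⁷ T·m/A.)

Each long wire gives B = μ₀I/(2πd). Distances are d₁ = 0.15 m and d₂ = 0.245 m.
B₁ = 3.45×10⁻⁶ T, B₂ = 1.50×10⁻⁵ T.
Between antiparallel currents both contributions point the same way, so they add. B = B₁ + B₂ = 3.45×10⁻⁶ + 1.50×10⁻⁵ = 1.85×10⁻⁵ T.

B ≈ 18.5 μT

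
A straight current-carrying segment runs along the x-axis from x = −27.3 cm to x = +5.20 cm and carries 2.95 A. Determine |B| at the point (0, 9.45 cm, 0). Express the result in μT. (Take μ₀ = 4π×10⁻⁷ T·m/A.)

B ≈ 4.45 μT

For a finite straight segment, B = (μ₀I/4πd)(sinθ₁ + sinθ₂), where θ₁, θ₂ are the angles from the perpendicular to each end.
The perpendicular distance is d = 0.0945 m; the end-offsets along the wire are a = 0.273 m and b = 0.052 m.
sinθ₁ = 0.273/√(0.273²+0.0945²) = 0.9450; sinθ₂ = 0.052/√(0.052²+0.0945²) = 0.4821.
B = (4π×10⁻⁷ × 2.95) / (4π × 0.0945) × (0.9450 + 0.4821) = 4.45×10⁻⁶ T.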